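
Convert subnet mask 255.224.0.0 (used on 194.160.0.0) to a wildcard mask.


Subnet mask: 255.224.0.0
Wildcard = 255.255.255.255 - subnet mask
255 - 255 = 0
255 - 224 = 31
255 - 0 = 255
255 - 0 = 255
Wildcard: 0.31.255.255


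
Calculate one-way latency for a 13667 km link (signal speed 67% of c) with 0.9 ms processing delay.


Speed = 0.67 * 3e5 km/s = 201000 km/s
Propagation delay = 13667 / 201000 = 0.068 s = 67.995 ms
Processing delay = 0.9 ms
Total one-way latency = 68.895 ms


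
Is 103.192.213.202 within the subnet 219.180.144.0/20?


Subnet network: 219.180.144.0
Test IP AND mask: 103.192.208.0
No, 103.192.213.202 is not in 219.180.144.0/20


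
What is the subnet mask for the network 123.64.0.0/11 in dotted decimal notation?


/11 means 11 network bits, 21 host bits
Binary: 11111111111000000000000000000000
Mask: 255.224.0.0


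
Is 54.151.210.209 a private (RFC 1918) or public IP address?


RFC 1918 private ranges:
  10.0.0.0/8 (10.0.0.0 - 10.255.255.255)
  172.16.0.0/12 (172.16.0.0 - 172.31.255.255)
  192.168.0.0/16 (192.168.0.0 - 192.168.255.255)
Public (not in any RFC 1918 range)


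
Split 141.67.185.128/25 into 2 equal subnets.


New prefix = 25 + 1 = 26
Each subnet has 64 addresses
  141.67.185.128/26
  141.67.185.192/26
Subnets: 141.67.185.128/26, 141.67.185.192/26


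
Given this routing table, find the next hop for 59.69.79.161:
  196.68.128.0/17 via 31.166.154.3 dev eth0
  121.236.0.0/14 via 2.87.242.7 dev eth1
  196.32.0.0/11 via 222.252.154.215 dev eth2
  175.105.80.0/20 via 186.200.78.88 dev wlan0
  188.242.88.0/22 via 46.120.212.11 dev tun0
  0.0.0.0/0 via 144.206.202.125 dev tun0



Longest prefix match for 59.69.79.161:
  /17 196.68.128.0: no
  /14 121.236.0.0: no
  /11 196.32.0.0: no
  /20 175.105.80.0: no
  /22 188.242.88.0: no
  /0 0.0.0.0: MATCH
Selected: next-hop 144.206.202.125 via tun0 (matched /0)


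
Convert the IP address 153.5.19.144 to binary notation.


153 = 10011001
5 = 00000101
19 = 00010011
144 = 10010000
Binary: 10011001.00000101.00010011.10010000


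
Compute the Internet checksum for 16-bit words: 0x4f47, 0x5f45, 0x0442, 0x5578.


Sum all words (with carry folding):
+ 0x4f47 = 0x4f47
+ 0x5f45 = 0xae8c
+ 0x0442 = 0xb2ce
+ 0x5578 = 0x0847
One's complement: ~0x0847
Checksum = 0xf7b8


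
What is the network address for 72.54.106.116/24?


IP:   01001000.00110110.01101010.01110100
Mask: 11111111.11111111.11111111.00000000
AND operation:
Net:  01001000.00110110.01101010.00000000
Network: 72.54.106.0/24


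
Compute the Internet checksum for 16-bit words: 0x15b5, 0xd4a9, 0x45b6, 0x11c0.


Sum all words (with carry folding):
+ 0x15b5 = 0x15b5
+ 0xd4a9 = 0xea5e
+ 0x45b6 = 0x3015
+ 0x11c0 = 0x41d5
One's complement: ~0x41d5
Checksum = 0xbe2a


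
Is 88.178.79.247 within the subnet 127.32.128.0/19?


Subnet network: 127.32.128.0
Test IP AND mask: 88.178.64.0
No, 88.178.79.247 is not in 127.32.128.0/19


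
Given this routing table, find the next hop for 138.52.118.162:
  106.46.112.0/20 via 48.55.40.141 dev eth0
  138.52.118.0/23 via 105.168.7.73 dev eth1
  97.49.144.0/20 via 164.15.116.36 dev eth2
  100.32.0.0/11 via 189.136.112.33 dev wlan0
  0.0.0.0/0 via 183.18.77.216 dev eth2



Longest prefix match for 138.52.118.162:
  /20 106.46.112.0: no
  /23 138.52.118.0: MATCH
  /20 97.49.144.0: no
  /11 100.32.0.0: no
  /0 0.0.0.0: MATCH
Selected: next-hop 105.168.7.73 via eth1 (matched /23)


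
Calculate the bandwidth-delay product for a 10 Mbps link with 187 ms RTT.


BDP = bandwidth * RTT
= 10 Mbps * 187 ms
= 10 * 1e6 * 187 / 1000 bits
= 1870000 bits
= 233750 bytes
= 228.2715 KB
BDP = 1870000 bits (233750 bytes)


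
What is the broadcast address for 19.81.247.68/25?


Network: 19.81.247.0/25
Host bits = 7
Set all host bits to 1:
Broadcast: 19.81.247.127


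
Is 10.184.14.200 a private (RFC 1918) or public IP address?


RFC 1918 private ranges:
  10.0.0.0/8 (10.0.0.0 - 10.255.255.255)
  172.16.0.0/12 (172.16.0.0 - 172.31.255.255)
  192.168.0.0/16 (192.168.0.0 - 192.168.255.255)
Private (in 10.0.0.0/8)


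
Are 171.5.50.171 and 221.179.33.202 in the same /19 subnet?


Mask: 255.255.224.0
171.5.50.171 AND mask = 171.5.32.0
221.179.33.202 AND mask = 221.179.32.0
No, different subnets (171.5.32.0 vs 221.179.32.0)


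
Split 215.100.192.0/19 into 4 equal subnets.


New prefix = 19 + 2 = 21
Each subnet has 2048 addresses
  215.100.192.0/21
  215.100.200.0/21
  215.100.208.0/21
  215.100.216.0/21
Subnets: 215.100.192.0/21, 215.100.200.0/21, 215.100.208.0/21, 215.100.216.0/21


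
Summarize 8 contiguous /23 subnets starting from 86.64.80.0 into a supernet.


Original prefix: /23
Number of subnets: 8 = 2^3
New prefix = 23 - 3 = 20
Supernet: 86.64.80.0/20


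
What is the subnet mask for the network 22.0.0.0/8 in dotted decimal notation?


/8 means 8 network bits, 24 host bits
Binary: 11111111000000000000000000000000
Mask: 255.0.0.0


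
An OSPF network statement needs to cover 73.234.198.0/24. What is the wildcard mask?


Subnet mask: 255.255.255.0
Wildcard = 255.255.255.255 - subnet mask
255 - 255 = 0
255 - 255 = 0
255 - 255 = 0
255 - 0 = 255
Wildcard: 0.0.0.255


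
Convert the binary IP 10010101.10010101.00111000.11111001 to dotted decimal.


10010101 = 149
10010101 = 149
00111000 = 56
11111001 = 249
IP: 149.149.56.249


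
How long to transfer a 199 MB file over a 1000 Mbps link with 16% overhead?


Effective throughput = 1000 * (1 - 16/100) = 840 Mbps
File size in Mb = 199 * 8 = 1592 Mb
Time = 1592 / 840
Time = 1.8952 seconds


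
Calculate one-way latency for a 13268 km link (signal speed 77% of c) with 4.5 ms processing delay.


Speed = 0.77 * 3e5 km/s = 231000 km/s
Propagation delay = 13268 / 231000 = 0.0574 s = 57.4372 ms
Processing delay = 4.5 ms
Total one-way latency = 61.9372 ms


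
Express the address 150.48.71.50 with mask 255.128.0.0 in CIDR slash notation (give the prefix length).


Binary: 11111111.10000000.00000000.00000000
Count leading 1s
Prefix: /9


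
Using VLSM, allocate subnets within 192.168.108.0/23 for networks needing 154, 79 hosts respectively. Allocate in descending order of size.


154 hosts -> /24 (254 usable): 192.168.108.0/24
79 hosts -> /25 (126 usable): 192.168.109.0/25
Allocation: 192.168.108.0/24 (154 hosts, 254 usable); 192.168.109.0/25 (79 hosts, 126 usable)


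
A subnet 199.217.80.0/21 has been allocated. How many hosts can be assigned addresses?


Host bits = 32 - 21 = 11
Total addresses = 2^11 = 2048
Usable = total - 2 (network and broadcast)
Usable hosts: 2046


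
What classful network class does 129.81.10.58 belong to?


First octet: 129
Binary: 10000001
10xxxxxx -> Class B (128-191)
Class B, default mask 255.255.0.0 (/16)


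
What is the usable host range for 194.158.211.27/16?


Network: 194.158.0.0
Broadcast: 194.158.255.255
First usable = network + 1
Last usable = broadcast - 1
Range: 194.158.0.1 to 194.158.255.254


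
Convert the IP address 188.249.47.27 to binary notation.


188 = 10111100
249 = 11111001
47 = 00101111
27 = 00011011
Binary: 10111100.11111001.00101111.00011011


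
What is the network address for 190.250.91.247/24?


IP:   10111110.11111010.01011011.11110111
Mask: 11111111.11111111.11111111.00000000
AND operation:
Net:  10111110.11111010.01011011.00000000
Network: 190.250.91.0/24


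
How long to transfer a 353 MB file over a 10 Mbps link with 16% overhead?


Effective throughput = 10 * (1 - 16/100) = 8.4 Mbps
File size in Mb = 353 * 8 = 2824 Mb
Time = 2824 / 8.4
Time = 336.1905 seconds


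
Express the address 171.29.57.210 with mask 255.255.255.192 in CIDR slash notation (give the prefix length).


Binary: 11111111.11111111.11111111.11000000
Count leading 1s
Prefix: /26


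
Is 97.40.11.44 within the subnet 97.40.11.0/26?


Subnet network: 97.40.11.0
Test IP AND mask: 97.40.11.0
Yes, 97.40.11.44 is in 97.40.11.0/26


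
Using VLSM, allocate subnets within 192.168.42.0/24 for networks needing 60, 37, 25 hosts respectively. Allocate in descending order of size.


60 hosts -> /26 (62 usable): 192.168.42.0/26
37 hosts -> /26 (62 usable): 192.168.42.64/26
25 hosts -> /27 (30 usable): 192.168.42.128/27
Allocation: 192.168.42.0/26 (60 hosts, 62 usable); 192.168.42.64/26 (37 hosts, 62 usable); 192.168.42.128/27 (25 hosts, 30 usable)


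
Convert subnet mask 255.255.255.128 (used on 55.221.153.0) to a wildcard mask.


Subnet mask: 255.255.255.128
Wildcard = 255.255.255.255 - subnet mask
255 - 255 = 0
255 - 255 = 0
255 - 255 = 0
255 - 128 = 127
Wildcard: 0.0.0.127


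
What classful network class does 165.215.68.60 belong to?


First octet: 165
Binary: 10100101
10xxxxxx -> Class B (128-191)
Class B, default mask 255.255.0.0 (/16)


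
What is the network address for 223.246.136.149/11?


IP:   11011111.11110110.10001000.10010101
Mask: 11111111.11100000.00000000.00000000
AND operation:
Net:  11011111.11100000.00000000.00000000
Network: 223.224.0.0/11


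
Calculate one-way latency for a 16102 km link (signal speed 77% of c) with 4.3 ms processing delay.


Speed = 0.77 * 3e5 km/s = 231000 km/s
Propagation delay = 16102 / 231000 = 0.0697 s = 69.7056 ms
Processing delay = 4.3 ms
Total one-way latency = 74.0056 ms


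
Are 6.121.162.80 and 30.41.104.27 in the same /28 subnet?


Mask: 255.255.255.240
6.121.162.80 AND mask = 6.121.162.80
30.41.104.27 AND mask = 30.41.104.16
No, different subnets (6.121.162.80 vs 30.41.104.16)


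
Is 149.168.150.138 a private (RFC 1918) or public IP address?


RFC 1918 private ranges:
  10.0.0.0/8 (10.0.0.0 - 10.255.255.255)
  172.16.0.0/12 (172.16.0.0 - 172.31.255.255)
  192.168.0.0/16 (192.168.0.0 - 192.168.255.255)
Public (not in any RFC 1918 range)


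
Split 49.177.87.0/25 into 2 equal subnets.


New prefix = 25 + 1 = 26
Each subnet has 64 addresses
  49.177.87.0/26
  49.177.87.64/26
Subnets: 49.177.87.0/26, 49.177.87.64/26


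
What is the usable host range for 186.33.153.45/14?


Network: 186.32.0.0
Broadcast: 186.35.255.255
First usable = network + 1
Last usable = broadcast - 1
Range: 186.32.0.1 to 186.35.255.254


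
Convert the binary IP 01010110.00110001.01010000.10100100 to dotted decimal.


01010110 = 86
00110001 = 49
01010000 = 80
10100100 = 164
IP: 86.49.80.164


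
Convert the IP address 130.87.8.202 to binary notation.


130 = 10000010
87 = 01010111
8 = 00001000
202 = 11001010
Binary: 10000010.01010111.00001000.11001010


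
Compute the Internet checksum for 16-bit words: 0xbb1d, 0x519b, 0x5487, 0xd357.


Sum all words (with carry folding):
+ 0xbb1d = 0xbb1d
+ 0x519b = 0x0cb9
+ 0x5487 = 0x6140
+ 0xd357 = 0x3498
One's complement: ~0x3498
Checksum = 0xcb67


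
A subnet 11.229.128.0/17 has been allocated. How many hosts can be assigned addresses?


Host bits = 32 - 17 = 15
Total addresses = 2^15 = 32768
Usable = total - 2 (network and broadcast)
Usable hosts: 32766


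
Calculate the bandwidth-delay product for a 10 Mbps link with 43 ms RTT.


BDP = bandwidth * RTT
= 10 Mbps * 43 ms
= 10 * 1e6 * 43 / 1000 bits
= 430000 bits
= 53750 bytes
= 52.4902 KB
BDP = 430000 bits (53750 bytes)


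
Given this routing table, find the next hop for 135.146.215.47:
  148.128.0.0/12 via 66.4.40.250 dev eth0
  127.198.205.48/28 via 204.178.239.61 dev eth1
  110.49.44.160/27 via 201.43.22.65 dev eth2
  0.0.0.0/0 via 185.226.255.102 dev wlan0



Longest prefix match for 135.146.215.47:
  /12 148.128.0.0: no
  /28 127.198.205.48: no
  /27 110.49.44.160: no
  /0 0.0.0.0: MATCH
Selected: next-hop 185.226.255.102 via wlan0 (matched /0)


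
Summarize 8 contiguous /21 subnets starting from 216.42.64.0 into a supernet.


Original prefix: /21
Number of subnets: 8 = 2^3
New prefix = 21 - 3 = 18
Supernet: 216.42.64.0/18


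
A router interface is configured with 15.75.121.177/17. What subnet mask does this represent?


/17 means 17 network bits, 15 host bits
Binary: 11111111111111111000000000000000
Mask: 255.255.128.0


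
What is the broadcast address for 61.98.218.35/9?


Network: 61.0.0.0/9
Host bits = 23
Set all host bits to 1:
Broadcast: 61.127.255.255


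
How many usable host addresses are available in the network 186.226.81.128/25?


Host bits = 32 - 25 = 7
Total addresses = 2^7 = 128
Usable = total - 2 (network and broadcast)
Usable hosts: 126


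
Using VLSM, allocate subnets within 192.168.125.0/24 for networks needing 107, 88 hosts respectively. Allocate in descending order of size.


107 hosts -> /25 (126 usable): 192.168.125.0/25
88 hosts -> /25 (126 usable): 192.168.125.128/25
Allocation: 192.168.125.0/25 (107 hosts, 126 usable); 192.168.125.128/25 (88 hosts, 126 usable)


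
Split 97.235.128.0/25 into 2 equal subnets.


New prefix = 25 + 1 = 26
Each subnet has 64 addresses
  97.235.128.0/26
  97.235.128.64/26
Subnets: 97.235.128.0/26, 97.235.128.64/26


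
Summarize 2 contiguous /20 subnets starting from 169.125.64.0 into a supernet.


Original prefix: /20
Number of subnets: 2 = 2^1
New prefix = 20 - 1 = 19
Supernet: 169.125.64.0/19


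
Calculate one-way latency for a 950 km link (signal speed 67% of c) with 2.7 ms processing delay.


Speed = 0.67 * 3e5 km/s = 201000 km/s
Propagation delay = 950 / 201000 = 0.0047 s = 4.7264 ms
Processing delay = 2.7 ms
Total one-way latency = 7.4264 ms


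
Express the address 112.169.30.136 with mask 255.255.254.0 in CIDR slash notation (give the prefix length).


Binary: 11111111.11111111.11111110.00000000
Count leading 1s
Prefix: /23


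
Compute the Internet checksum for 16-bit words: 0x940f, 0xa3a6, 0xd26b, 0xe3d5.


Sum all words (with carry folding):
+ 0x940f = 0x940f
+ 0xa3a6 = 0x37b6
+ 0xd26b = 0x0a22
+ 0xe3d5 = 0xedf7
One's complement: ~0xedf7
Checksum = 0x1208


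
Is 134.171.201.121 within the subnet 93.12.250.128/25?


Subnet network: 93.12.250.128
Test IP AND mask: 134.171.201.0
No, 134.171.201.121 is not in 93.12.250.128/25


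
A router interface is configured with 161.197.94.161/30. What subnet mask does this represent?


/30 means 30 network bits, 2 host bits
Binary: 11111111111111111111111111111100
Mask: 255.255.255.252


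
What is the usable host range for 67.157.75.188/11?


Network: 67.128.0.0
Broadcast: 67.159.255.255
First usable = network + 1
Last usable = broadcast - 1
Range: 67.128.0.1 to 67.159.255.254


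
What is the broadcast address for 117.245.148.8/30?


Network: 117.245.148.8/30
Host bits = 2
Set all host bits to 1:
Broadcast: 117.245.148.11


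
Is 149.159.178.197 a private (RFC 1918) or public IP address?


RFC 1918 private ranges:
  10.0.0.0/8 (10.0.0.0 - 10.255.255.255)
  172.16.0.0/12 (172.16.0.0 - 172.31.255.255)
  192.168.0.0/16 (192.168.0.0 - 192.168.255.255)
Public (not in any RFC 1918 range)


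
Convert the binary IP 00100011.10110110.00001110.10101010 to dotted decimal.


00100011 = 35
10110110 = 182
00001110 = 14
10101010 = 170
IP: 35.182.14.170


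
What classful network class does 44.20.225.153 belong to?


First octet: 44
Binary: 00101100
0xxxxxxx -> Class A (1-126)
Class A, default mask 255.0.0.0 (/8)


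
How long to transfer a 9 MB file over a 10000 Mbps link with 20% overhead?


Effective throughput = 10000 * (1 - 20/100) = 8000 Mbps
File size in Mb = 9 * 8 = 72 Mb
Time = 72 / 8000
Time = 0.009 seconds


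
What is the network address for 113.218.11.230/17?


IP:   01110001.11011010.00001011.11100110
Mask: 11111111.11111111.10000000.00000000
AND operation:
Net:  01110001.11011010.00000000.00000000
Network: 113.218.0.0/17


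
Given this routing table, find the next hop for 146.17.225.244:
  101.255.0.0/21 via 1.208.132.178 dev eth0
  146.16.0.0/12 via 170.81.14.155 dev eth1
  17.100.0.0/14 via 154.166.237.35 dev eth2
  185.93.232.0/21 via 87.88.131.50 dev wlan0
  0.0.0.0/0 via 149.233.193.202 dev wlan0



Longest prefix match for 146.17.225.244:
  /21 101.255.0.0: no
  /12 146.16.0.0: MATCH
  /14 17.100.0.0: no
  /21 185.93.232.0: no
  /0 0.0.0.0: MATCH
Selected: next-hop 170.81.14.155 via eth1 (matched /12)


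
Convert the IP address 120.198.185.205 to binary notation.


120 = 01111000
198 = 11000110
185 = 10111001
205 = 11001101
Binary: 01111000.11000110.10111001.11001101


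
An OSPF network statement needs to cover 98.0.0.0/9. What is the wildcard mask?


Subnet mask: 255.128.0.0
Wildcard = 255.255.255.255 - subnet mask
255 - 255 = 0
255 - 128 = 127
255 - 0 = 255
255 - 0 = 255
Wildcard: 0.127.255.255


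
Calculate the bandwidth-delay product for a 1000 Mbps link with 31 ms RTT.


BDP = bandwidth * RTT
= 1000 Mbps * 31 ms
= 1000 * 1e6 * 31 / 1000 bits
= 31000000 bits
= 3875000 bytes
= 3784.1797 KB
BDP = 31000000 bits (3875000 bytes)


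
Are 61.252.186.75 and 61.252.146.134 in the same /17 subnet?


Mask: 255.255.128.0
61.252.186.75 AND mask = 61.252.128.0
61.252.146.134 AND mask = 61.252.128.0
Yes, same subnet (61.252.128.0)


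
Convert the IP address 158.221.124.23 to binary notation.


158 = 10011110
221 = 11011101
124 = 01111100
23 = 00010111
Binary: 10011110.11011101.01111100.00010111


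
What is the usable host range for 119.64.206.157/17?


Network: 119.64.128.0
Broadcast: 119.64.255.255
First usable = network + 1
Last usable = broadcast - 1
Range: 119.64.128.1 to 119.64.255.254


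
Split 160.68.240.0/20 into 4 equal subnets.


New prefix = 20 + 2 = 22
Each subnet has 1024 addresses
  160.68.240.0/22
  160.68.244.0/22
  160.68.248.0/22
  160.68.252.0/22
Subnets: 160.68.240.0/22, 160.68.244.0/22, 160.68.248.0/22, 160.68.252.0/22


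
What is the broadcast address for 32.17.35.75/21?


Network: 32.17.32.0/21
Host bits = 11
Set all host bits to 1:
Broadcast: 32.17.39.255


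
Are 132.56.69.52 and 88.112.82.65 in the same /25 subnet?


Mask: 255.255.255.128
132.56.69.52 AND mask = 132.56.69.0
88.112.82.65 AND mask = 88.112.82.0
No, different subnets (132.56.69.0 vs 88.112.82.0)


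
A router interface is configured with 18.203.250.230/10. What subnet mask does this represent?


/10 means 10 network bits, 22 host bits
Binary: 11111111110000000000000000000000
Mask: 255.192.0.0


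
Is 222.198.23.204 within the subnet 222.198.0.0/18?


Subnet network: 222.198.0.0
Test IP AND mask: 222.198.0.0
Yes, 222.198.23.204 is in 222.198.0.0/18


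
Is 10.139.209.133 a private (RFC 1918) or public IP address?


RFC 1918 private ranges:
  10.0.0.0/8 (10.0.0.0 - 10.255.255.255)
  172.16.0.0/12 (172.16.0.0 - 172.31.255.255)
  192.168.0.0/16 (192.168.0.0 - 192.168.255.255)
Private (in 10.0.0.0/8)


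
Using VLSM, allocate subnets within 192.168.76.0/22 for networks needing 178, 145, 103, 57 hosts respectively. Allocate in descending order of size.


178 hosts -> /24 (254 usable): 192.168.76.0/24
145 hosts -> /24 (254 usable): 192.168.77.0/24
103 hosts -> /25 (126 usable): 192.168.78.0/25
57 hosts -> /26 (62 usable): 192.168.78.128/26
Allocation: 192.168.76.0/24 (178 hosts, 254 usable); 192.168.77.0/24 (145 hosts, 254 usable); 192.168.78.0/25 (103 hosts, 126 usable); 192.168.78.128/26 (57 hosts, 62 usable)


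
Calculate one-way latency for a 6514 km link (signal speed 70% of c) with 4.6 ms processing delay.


Speed = 0.7 * 3e5 km/s = 210000 km/s
Propagation delay = 6514 / 210000 = 0.031 s = 31.019 ms
Processing delay = 4.6 ms
Total one-way latency = 35.619 ms


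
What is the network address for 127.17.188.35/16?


IP:   01111111.00010001.10111100.00100011
Mask: 11111111.11111111.00000000.00000000
AND operation:
Net:  01111111.00010001.00000000.00000000
Network: 127.17.0.0/16


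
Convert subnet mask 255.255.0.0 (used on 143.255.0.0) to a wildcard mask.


Subnet mask: 255.255.0.0
Wildcard = 255.255.255.255 - subnet mask
255 - 255 = 0
255 - 255 = 0
255 - 0 = 255
255 - 0 = 255
Wildcard: 0.0.255.255


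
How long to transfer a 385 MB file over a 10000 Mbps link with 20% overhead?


Effective throughput = 10000 * (1 - 20/100) = 8000 Mbps
File size in Mb = 385 * 8 = 3080 Mb
Time = 3080 / 8000
Time = 0.385 seconds


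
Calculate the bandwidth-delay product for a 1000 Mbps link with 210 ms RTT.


BDP = bandwidth * RTT
= 1000 Mbps * 210 ms
= 1000 * 1e6 * 210 / 1000 bits
= 210000000 bits
= 26250000 bytes
= 25634.7656 KB
BDP = 210000000 bits (26250000 bytes)


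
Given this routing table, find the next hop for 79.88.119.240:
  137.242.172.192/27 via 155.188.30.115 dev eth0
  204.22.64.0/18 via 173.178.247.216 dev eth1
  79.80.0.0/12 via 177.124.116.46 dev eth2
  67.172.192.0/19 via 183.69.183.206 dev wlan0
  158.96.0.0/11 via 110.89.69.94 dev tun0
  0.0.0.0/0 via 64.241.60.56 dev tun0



Longest prefix match for 79.88.119.240:
  /27 137.242.172.192: no
  /18 204.22.64.0: no
  /12 79.80.0.0: MATCH
  /19 67.172.192.0: no
  /11 158.96.0.0: no
  /0 0.0.0.0: MATCH
Selected: next-hop 177.124.116.46 via eth2 (matched /12)


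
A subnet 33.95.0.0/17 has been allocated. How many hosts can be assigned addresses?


Host bits = 32 - 17 = 15
Total addresses = 2^15 = 32768
Usable = total - 2 (network and broadcast)
Usable hosts: 32766


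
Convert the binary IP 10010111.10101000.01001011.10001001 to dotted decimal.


10010111 = 151
10101000 = 168
01001011 = 75
10001001 = 137
IP: 151.168.75.137


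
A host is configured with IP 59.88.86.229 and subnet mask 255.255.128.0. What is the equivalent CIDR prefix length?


Binary: 11111111.11111111.10000000.00000000
Count leading 1s
Prefix: /17


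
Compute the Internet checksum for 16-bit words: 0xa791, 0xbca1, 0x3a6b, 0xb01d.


Sum all words (with carry folding):
+ 0xa791 = 0xa791
+ 0xbca1 = 0x6433
+ 0x3a6b = 0x9e9e
+ 0xb01d = 0x4ebc
One's complement: ~0x4ebc
Checksum = 0xb143


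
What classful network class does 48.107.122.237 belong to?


First octet: 48
Binary: 00110000
0xxxxxxx -> Class A (1-126)
Class A, default mask 255.0.0.0 (/8)


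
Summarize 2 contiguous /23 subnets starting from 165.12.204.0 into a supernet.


Original prefix: /23
Number of subnets: 2 = 2^1
New prefix = 23 - 1 = 22
Supernet: 165.12.204.0/22


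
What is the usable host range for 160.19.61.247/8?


Network: 160.0.0.0
Broadcast: 160.255.255.255
First usable = network + 1
Last usable = broadcast - 1
Range: 160.0.0.1 to 160.255.255.254


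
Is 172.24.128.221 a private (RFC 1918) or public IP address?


RFC 1918 private ranges:
  10.0.0.0/8 (10.0.0.0 - 10.255.255.255)
  172.16.0.0/12 (172.16.0.0 - 172.31.255.255)
  192.168.0.0/16 (192.168.0.0 - 192.168.255.255)
Private (in 172.16.0.0/12)


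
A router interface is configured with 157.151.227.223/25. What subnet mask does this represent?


/25 means 25 network bits, 7 host bits
Binary: 11111111111111111111111110000000
Mask: 255.255.255.128


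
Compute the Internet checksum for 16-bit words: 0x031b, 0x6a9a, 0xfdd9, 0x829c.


Sum all words (with carry folding):
+ 0x031b = 0x031b
+ 0x6a9a = 0x6db5
+ 0xfdd9 = 0x6b8f
+ 0x829c = 0xee2b
One's complement: ~0xee2b
Checksum = 0x11d4


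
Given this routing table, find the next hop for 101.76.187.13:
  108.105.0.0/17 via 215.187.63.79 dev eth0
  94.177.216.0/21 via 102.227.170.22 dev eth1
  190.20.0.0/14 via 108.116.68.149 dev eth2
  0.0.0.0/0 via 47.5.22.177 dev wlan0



Longest prefix match for 101.76.187.13:
  /17 108.105.0.0: no
  /21 94.177.216.0: no
  /14 190.20.0.0: no
  /0 0.0.0.0: MATCH
Selected: next-hop 47.5.22.177 via wlan0 (matched /0)


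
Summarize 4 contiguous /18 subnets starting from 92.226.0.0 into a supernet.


Original prefix: /18
Number of subnets: 4 = 2^2
New prefix = 18 - 2 = 16
Supernet: 92.226.0.0/16


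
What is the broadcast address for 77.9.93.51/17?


Network: 77.9.0.0/17
Host bits = 15
Set all host bits to 1:
Broadcast: 77.9.127.255


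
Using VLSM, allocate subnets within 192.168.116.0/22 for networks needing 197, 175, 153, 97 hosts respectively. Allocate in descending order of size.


197 hosts -> /24 (254 usable): 192.168.116.0/24
175 hosts -> /24 (254 usable): 192.168.117.0/24
153 hosts -> /24 (254 usable): 192.168.118.0/24
97 hosts -> /25 (126 usable): 192.168.119.0/25
Allocation: 192.168.116.0/24 (197 hosts, 254 usable); 192.168.117.0/24 (175 hosts, 254 usable); 192.168.118.0/24 (153 hosts, 254 usable); 192.168.119.0/25 (97 hosts, 126 usable)


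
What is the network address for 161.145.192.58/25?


IP:   10100001.10010001.11000000.00111010
Mask: 11111111.11111111.11111111.10000000
AND operation:
Net:  10100001.10010001.11000000.00000000
Network: 161.145.192.0/25


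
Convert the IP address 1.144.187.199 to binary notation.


1 = 00000001
144 = 10010000
187 = 10111011
199 = 11000111
Binary: 00000001.10010000.10111011.11000111


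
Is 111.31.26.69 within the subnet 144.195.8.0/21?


Subnet network: 144.195.8.0
Test IP AND mask: 111.31.24.0
No, 111.31.26.69 is not in 144.195.8.0/21


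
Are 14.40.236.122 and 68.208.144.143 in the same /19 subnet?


Mask: 255.255.224.0
14.40.236.122 AND mask = 14.40.224.0
68.208.144.143 AND mask = 68.208.128.0
No, different subnets (14.40.224.0 vs 68.208.128.0)


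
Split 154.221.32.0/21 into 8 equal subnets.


New prefix = 21 + 3 = 24
Each subnet has 256 addresses
  154.221.32.0/24
  154.221.33.0/24
  154.221.34.0/24
  154.221.35.0/24
  154.221.36.0/24
  154.221.37.0/24
  154.221.38.0/24
  154.221.39.0/24
Subnets: 154.221.32.0/24, 154.221.33.0/24, 154.221.34.0/24, 154.221.35.0/24, 154.221.36.0/24, 154.221.37.0/24, 154.221.38.0/24, 154.221.39.0/24


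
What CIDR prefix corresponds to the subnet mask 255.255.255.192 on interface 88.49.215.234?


Binary: 11111111.11111111.11111111.11000000
Count leading 1s
Prefix: /26


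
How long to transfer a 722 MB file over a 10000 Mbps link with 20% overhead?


Effective throughput = 10000 * (1 - 20/100) = 8000 Mbps
File size in Mb = 722 * 8 = 5776 Mb
Time = 5776 / 8000
Time = 0.722 seconds


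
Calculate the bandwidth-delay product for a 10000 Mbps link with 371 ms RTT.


BDP = bandwidth * RTT
= 10000 Mbps * 371 ms
= 10000 * 1e6 * 371 / 1000 bits
= 3710000000 bits
= 463750000 bytes
= 452880.8594 KB
BDP = 3710000000 bits (463750000 bytes)


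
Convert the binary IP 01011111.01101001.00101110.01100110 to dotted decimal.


01011111 = 95
01101001 = 105
00101110 = 46
01100110 = 102
IP: 95.105.46.102


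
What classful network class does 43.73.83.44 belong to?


First octet: 43
Binary: 00101011
0xxxxxxx -> Class A (1-126)
Class A, default mask 255.0.0.0 (/8)


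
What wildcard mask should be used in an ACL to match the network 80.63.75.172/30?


Subnet mask: 255.255.255.252
Wildcard = 255.255.255.255 - subnet mask
255 - 255 = 0
255 - 255 = 0
255 - 255 = 0
255 - 252 = 3
Wildcard: 0.0.0.3


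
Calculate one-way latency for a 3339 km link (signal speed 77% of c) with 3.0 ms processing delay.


Speed = 0.77 * 3e5 km/s = 231000 km/s
Propagation delay = 3339 / 231000 = 0.0145 s = 14.4545 ms
Processing delay = 3.0 ms
Total one-way latency = 17.4545 ms


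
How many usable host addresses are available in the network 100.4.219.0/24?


Host bits = 32 - 24 = 8
Total addresses = 2^8 = 256
Usable = total - 2 (network and broadcast)
Usable hosts: 254


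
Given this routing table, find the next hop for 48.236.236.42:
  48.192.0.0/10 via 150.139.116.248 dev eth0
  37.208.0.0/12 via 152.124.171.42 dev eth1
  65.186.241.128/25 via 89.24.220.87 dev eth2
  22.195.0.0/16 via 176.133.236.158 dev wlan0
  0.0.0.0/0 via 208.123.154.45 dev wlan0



Longest prefix match for 48.236.236.42:
  /10 48.192.0.0: MATCH
  /12 37.208.0.0: no
  /25 65.186.241.128: no
  /16 22.195.0.0: no
  /0 0.0.0.0: MATCH
Selected: next-hop 150.139.116.248 via eth0 (matched /10)


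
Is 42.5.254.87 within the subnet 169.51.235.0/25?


Subnet network: 169.51.235.0
Test IP AND mask: 42.5.254.0
No, 42.5.254.87 is not in 169.51.235.0/25


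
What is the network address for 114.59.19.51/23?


IP:   01110010.00111011.00010011.00110011
Mask: 11111111.11111111.11111110.00000000
AND operation:
Net:  01110010.00111011.00010010.00000000
Network: 114.59.18.0/23


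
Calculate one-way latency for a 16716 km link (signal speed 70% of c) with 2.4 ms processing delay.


Speed = 0.7 * 3e5 km/s = 210000 km/s
Propagation delay = 16716 / 210000 = 0.0796 s = 79.6 ms
Processing delay = 2.4 ms
Total one-way latency = 82.0 ms


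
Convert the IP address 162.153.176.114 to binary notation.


162 = 10100010
153 = 10011001
176 = 10110000
114 = 01110010
Binary: 10100010.10011001.10110000.01110010


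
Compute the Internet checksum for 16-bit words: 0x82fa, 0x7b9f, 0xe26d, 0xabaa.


Sum all words (with carry folding):
+ 0x82fa = 0x82fa
+ 0x7b9f = 0xfe99
+ 0xe26d = 0xe107
+ 0xabaa = 0x8cb2
One's complement: ~0x8cb2
Checksum = 0x734d


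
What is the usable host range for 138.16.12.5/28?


Network: 138.16.12.0
Broadcast: 138.16.12.15
First usable = network + 1
Last usable = broadcast - 1
Range: 138.16.12.1 to 138.16.12.14


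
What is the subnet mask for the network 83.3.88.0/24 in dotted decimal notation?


/24 means 24 network bits, 8 host bits
Binary: 11111111111111111111111100000000
Mask: 255.255.255.0


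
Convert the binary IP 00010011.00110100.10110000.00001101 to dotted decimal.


00010011 = 19
00110100 = 52
10110000 = 176
00001101 = 13
IP: 19.52.176.13


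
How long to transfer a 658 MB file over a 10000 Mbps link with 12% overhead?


Effective throughput = 10000 * (1 - 12/100) = 8800 Mbps
File size in Mb = 658 * 8 = 5264 Mb
Time = 5264 / 8800
Time = 0.5982 seconds


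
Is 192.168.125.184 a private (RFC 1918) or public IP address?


RFC 1918 private ranges:
  10.0.0.0/8 (10.0.0.0 - 10.255.255.255)
  172.16.0.0/12 (172.16.0.0 - 172.31.255.255)
  192.168.0.0/16 (192.168.0.0 - 192.168.255.255)
Private (in 192.168.0.0/16)


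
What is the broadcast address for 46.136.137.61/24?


Network: 46.136.137.0/24
Host bits = 8
Set all host bits to 1:
Broadcast: 46.136.137.255


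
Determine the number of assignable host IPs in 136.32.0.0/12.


Host bits = 32 - 12 = 20
Total addresses = 2^20 = 1048576
Usable = total - 2 (network and broadcast)
Usable hosts: 1048574


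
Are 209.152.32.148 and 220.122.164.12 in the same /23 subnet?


Mask: 255.255.254.0
209.152.32.148 AND mask = 209.152.32.0
220.122.164.12 AND mask = 220.122.164.0
No, different subnets (209.152.32.0 vs 220.122.164.0)


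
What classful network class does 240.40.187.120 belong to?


First octet: 240
Binary: 11110000
1111xxxx -> Class E (240-255)
Class E (reserved), default mask N/A


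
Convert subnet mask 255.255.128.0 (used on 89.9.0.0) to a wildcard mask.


Subnet mask: 255.255.128.0
Wildcard = 255.255.255.255 - subnet mask
255 - 255 = 0
255 - 255 = 0
255 - 128 = 127
255 - 0 = 255
Wildcard: 0.0.127.255


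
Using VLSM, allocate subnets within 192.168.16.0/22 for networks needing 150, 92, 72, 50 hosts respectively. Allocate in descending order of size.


150 hosts -> /24 (254 usable): 192.168.16.0/24
92 hosts -> /25 (126 usable): 192.168.17.0/25
72 hosts -> /25 (126 usable): 192.168.17.128/25
50 hosts -> /26 (62 usable): 192.168.18.0/26
Allocation: 192.168.16.0/24 (150 hosts, 254 usable); 192.168.17.0/25 (92 hosts, 126 usable); 192.168.17.128/25 (72 hosts, 126 usable); 192.168.18.0/26 (50 hosts, 62 usable)


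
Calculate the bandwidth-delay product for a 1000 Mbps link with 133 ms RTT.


BDP = bandwidth * RTT
= 1000 Mbps * 133 ms
= 1000 * 1e6 * 133 / 1000 bits
= 133000000 bits
= 16625000 bytes
= 16235.3516 KB
BDP = 133000000 bits (16625000 bytes)


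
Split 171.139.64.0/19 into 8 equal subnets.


New prefix = 19 + 3 = 22
Each subnet has 1024 addresses
  171.139.64.0/22
  171.139.68.0/22
  171.139.72.0/22
  171.139.76.0/22
  171.139.80.0/22
  171.139.84.0/22
  171.139.88.0/22
  171.139.92.0/22
Subnets: 171.139.64.0/22, 171.139.68.0/22, 171.139.72.0/22, 171.139.76.0/22, 171.139.80.0/22, 171.139.84.0/22, 171.139.88.0/22, 171.139.92.0/22


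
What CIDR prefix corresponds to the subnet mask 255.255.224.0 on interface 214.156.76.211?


Binary: 11111111.11111111.11100000.00000000
Count leading 1s
Prefix: /19


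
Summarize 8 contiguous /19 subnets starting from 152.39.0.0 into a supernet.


Original prefix: /19
Number of subnets: 8 = 2^3
New prefix = 19 - 3 = 16
Supernet: 152.39.0.0/16


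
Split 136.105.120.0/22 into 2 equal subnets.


New prefix = 22 + 1 = 23
Each subnet has 512 addresses
  136.105.120.0/23
  136.105.122.0/23
Subnets: 136.105.120.0/23, 136.105.122.0/23


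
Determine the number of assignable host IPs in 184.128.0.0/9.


Host bits = 32 - 9 = 23
Total addresses = 2^23 = 8388608
Usable = total - 2 (network and broadcast)
Usable hosts: 8388606


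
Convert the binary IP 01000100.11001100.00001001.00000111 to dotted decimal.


01000100 = 68
11001100 = 204
00001001 = 9
00000111 = 7
IP: 68.204.9.7


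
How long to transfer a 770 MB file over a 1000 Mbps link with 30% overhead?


Effective throughput = 1000 * (1 - 30/100) = 700 Mbps
File size in Mb = 770 * 8 = 6160 Mb
Time = 6160 / 700
Time = 8.8 seconds


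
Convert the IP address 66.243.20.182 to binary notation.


66 = 01000010
243 = 11110011
20 = 00010100
182 = 10110110
Binary: 01000010.11110011.00010100.10110110


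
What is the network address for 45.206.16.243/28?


IP:   00101101.11001110.00010000.11110011
Mask: 11111111.11111111.11111111.11110000
AND operation:
Net:  00101101.11001110.00010000.11110000
Network: 45.206.16.240/28


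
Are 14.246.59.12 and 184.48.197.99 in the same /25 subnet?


Mask: 255.255.255.128
14.246.59.12 AND mask = 14.246.59.0
184.48.197.99 AND mask = 184.48.197.0
No, different subnets (14.246.59.0 vs 184.48.197.0)


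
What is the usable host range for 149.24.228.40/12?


Network: 149.16.0.0
Broadcast: 149.31.255.255
First usable = network + 1
Last usable = broadcast - 1
Range: 149.16.0.1 to 149.31.255.254


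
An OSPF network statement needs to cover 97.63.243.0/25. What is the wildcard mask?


Subnet mask: 255.255.255.128
Wildcard = 255.255.255.255 - subnet mask
255 - 255 = 0
255 - 255 = 0
255 - 255 = 0
255 - 128 = 127
Wildcard: 0.0.0.127


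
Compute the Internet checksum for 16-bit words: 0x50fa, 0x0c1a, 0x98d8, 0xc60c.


Sum all words (with carry folding):
+ 0x50fa = 0x50fa
+ 0x0c1a = 0x5d14
+ 0x98d8 = 0xf5ec
+ 0xc60c = 0xbbf9
One's complement: ~0xbbf9
Checksum = 0x4406


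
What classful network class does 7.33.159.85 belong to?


First octet: 7
Binary: 00000111
0xxxxxxx -> Class A (1-126)
Class A, default mask 255.0.0.0 (/8)


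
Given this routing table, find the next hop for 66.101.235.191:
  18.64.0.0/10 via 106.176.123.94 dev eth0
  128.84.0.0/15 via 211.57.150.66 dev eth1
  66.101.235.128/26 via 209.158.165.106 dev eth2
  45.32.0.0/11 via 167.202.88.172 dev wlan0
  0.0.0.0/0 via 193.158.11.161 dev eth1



Longest prefix match for 66.101.235.191:
  /10 18.64.0.0: no
  /15 128.84.0.0: no
  /26 66.101.235.128: MATCH
  /11 45.32.0.0: no
  /0 0.0.0.0: MATCH
Selected: next-hop 209.158.165.106 via eth2 (matched /26)


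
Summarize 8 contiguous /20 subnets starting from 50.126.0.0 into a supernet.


Original prefix: /20
Number of subnets: 8 = 2^3
New prefix = 20 - 3 = 17
Supernet: 50.126.0.0/17


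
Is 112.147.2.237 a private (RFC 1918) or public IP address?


RFC 1918 private ranges:
  10.0.0.0/8 (10.0.0.0 - 10.255.255.255)
  172.16.0.0/12 (172.16.0.0 - 172.31.255.255)
  192.168.0.0/16 (192.168.0.0 - 192.168.255.255)
Public (not in any RFC 1918 range)


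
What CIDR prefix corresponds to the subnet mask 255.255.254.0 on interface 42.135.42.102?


Binary: 11111111.11111111.11111110.00000000
Count leading 1s
Prefix: /23


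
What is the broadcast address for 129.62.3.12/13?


Network: 129.56.0.0/13
Host bits = 19
Set all host bits to 1:
Broadcast: 129.63.255.255


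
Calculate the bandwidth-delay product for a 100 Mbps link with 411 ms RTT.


BDP = bandwidth * RTT
= 100 Mbps * 411 ms
= 100 * 1e6 * 411 / 1000 bits
= 41100000 bits
= 5137500 bytes
= 5017.0898 KB
BDP = 41100000 bits (5137500 bytes)


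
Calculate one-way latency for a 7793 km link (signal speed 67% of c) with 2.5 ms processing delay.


Speed = 0.67 * 3e5 km/s = 201000 km/s
Propagation delay = 7793 / 201000 = 0.0388 s = 38.7711 ms
Processing delay = 2.5 ms
Total one-way latency = 41.2711 ms


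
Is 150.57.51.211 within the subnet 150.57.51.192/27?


Subnet network: 150.57.51.192
Test IP AND mask: 150.57.51.192
Yes, 150.57.51.211 is in 150.57.51.192/27


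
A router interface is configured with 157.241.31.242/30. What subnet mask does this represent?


/30 means 30 network bits, 2 host bits
Binary: 11111111111111111111111111111100
Mask: 255.255.255.252


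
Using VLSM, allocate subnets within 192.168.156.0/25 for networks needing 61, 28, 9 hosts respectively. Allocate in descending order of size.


61 hosts -> /26 (62 usable): 192.168.156.0/26
28 hosts -> /27 (30 usable): 192.168.156.64/27
9 hosts -> /28 (14 usable): 192.168.156.96/28
Allocation: 192.168.156.0/26 (61 hosts, 62 usable); 192.168.156.64/27 (28 hosts, 30 usable); 192.168.156.96/28 (9 hosts, 14 usable)


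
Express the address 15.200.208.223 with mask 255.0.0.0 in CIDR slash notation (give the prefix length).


Binary: 11111111.00000000.00000000.00000000
Count leading 1s
Prefix: /8


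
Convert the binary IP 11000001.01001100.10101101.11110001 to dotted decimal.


11000001 = 193
01001100 = 76
10101101 = 173
11110001 = 241
IP: 193.76.173.241


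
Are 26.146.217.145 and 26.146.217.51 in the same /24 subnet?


Mask: 255.255.255.0
26.146.217.145 AND mask = 26.146.217.0
26.146.217.51 AND mask = 26.146.217.0
Yes, same subnet (26.146.217.0)


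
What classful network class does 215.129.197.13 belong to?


First octet: 215
Binary: 11010111
110xxxxx -> Class C (192-223)
Class C, default mask 255.255.255.0 (/24)


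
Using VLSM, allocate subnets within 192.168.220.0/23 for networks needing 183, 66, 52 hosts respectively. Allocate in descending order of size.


183 hosts -> /24 (254 usable): 192.168.220.0/24
66 hosts -> /25 (126 usable): 192.168.221.0/25
52 hosts -> /26 (62 usable): 192.168.221.128/26
Allocation: 192.168.220.0/24 (183 hosts, 254 usable); 192.168.221.0/25 (66 hosts, 126 usable); 192.168.221.128/26 (52 hosts, 62 usable)


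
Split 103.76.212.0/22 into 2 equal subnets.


New prefix = 22 + 1 = 23
Each subnet has 512 addresses
  103.76.212.0/23
  103.76.214.0/23
Subnets: 103.76.212.0/23, 103.76.214.0/23


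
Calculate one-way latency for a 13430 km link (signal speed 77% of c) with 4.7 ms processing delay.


Speed = 0.77 * 3e5 km/s = 231000 km/s
Propagation delay = 13430 / 231000 = 0.0581 s = 58.1385 ms
Processing delay = 4.7 ms
Total one-way latency = 62.8385 ms


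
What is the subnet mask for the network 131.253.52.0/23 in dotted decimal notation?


/23 means 23 network bits, 9 host bits
Binary: 11111111111111111111111000000000
Mask: 255.255.254.0


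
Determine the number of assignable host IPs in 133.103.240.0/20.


Host bits = 32 - 20 = 12
Total addresses = 2^12 = 4096
Usable = total - 2 (network and broadcast)
Usable hosts: 4094


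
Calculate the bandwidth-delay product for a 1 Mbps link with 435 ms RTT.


BDP = bandwidth * RTT
= 1 Mbps * 435 ms
= 1 * 1e6 * 435 / 1000 bits
= 435000 bits
= 54375 bytes
= 53.1006 KB
BDP = 435000 bits (54375 bytes)


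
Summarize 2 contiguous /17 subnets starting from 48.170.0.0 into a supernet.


Original prefix: /17
Number of subnets: 2 = 2^1
New prefix = 17 - 1 = 16
Supernet: 48.170.0.0/16


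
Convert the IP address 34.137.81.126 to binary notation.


34 = 00100010
137 = 10001001
81 = 01010001
126 = 01111110
Binary: 00100010.10001001.01010001.01111110
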